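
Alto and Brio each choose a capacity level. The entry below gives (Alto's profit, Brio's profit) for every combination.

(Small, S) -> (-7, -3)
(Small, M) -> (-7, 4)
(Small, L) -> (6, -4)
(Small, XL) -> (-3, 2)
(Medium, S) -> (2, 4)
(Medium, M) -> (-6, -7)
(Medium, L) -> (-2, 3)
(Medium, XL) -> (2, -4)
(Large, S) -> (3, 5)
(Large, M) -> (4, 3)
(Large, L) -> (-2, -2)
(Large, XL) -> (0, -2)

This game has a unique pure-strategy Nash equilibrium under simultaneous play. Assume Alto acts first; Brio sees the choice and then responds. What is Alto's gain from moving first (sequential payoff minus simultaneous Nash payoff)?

0

Backward induction with Alto moving first.
- Small: Brio compares -3, 4, -4, 2 and picks M; Alto would get -7.
- Medium: Brio compares 4, -7, 3, -4 and picks S; Alto would get 2.
- Large: Brio compares 5, 3, -2, -2 and picks S; Alto would get 3.
Among -7, 2, 3, the best is 3 at Large. Subgame-perfect outcome: (Large, S) with payoffs (3, 5).
For the simultaneous game, intersect best replies.
Alto's best replies: S→Large; M→Large; L→Small; XL→Medium.
Brio's best replies: Small→M; Medium→S; Large→S.
The unique mutual best reply is (Large, S), giving (3, 5).
Alto's commitment gain: 3 − 3 = 0.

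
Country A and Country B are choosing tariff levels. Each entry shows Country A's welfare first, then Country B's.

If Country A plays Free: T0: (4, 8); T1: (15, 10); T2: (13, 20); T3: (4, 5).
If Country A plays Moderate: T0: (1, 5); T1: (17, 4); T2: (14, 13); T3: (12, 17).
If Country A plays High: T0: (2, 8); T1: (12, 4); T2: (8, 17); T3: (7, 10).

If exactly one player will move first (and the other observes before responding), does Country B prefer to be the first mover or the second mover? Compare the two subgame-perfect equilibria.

If Country A leads: Country B's best replies are Free→T2, Moderate→T3, High→T2; Country A's induced payoffs 13, 12, 8; outcome (Free, T2), payoffs (13, 20).
If Country B leads: Country A's best replies are T0→Free, T1→Moderate, T2→Moderate, T3→Moderate; Country B's induced payoffs 8, 4, 13, 17; outcome (Moderate, T3), payoffs (12, 17).
Country B gets 17 moving first and 20 moving second, so Country B prefers to move second.

second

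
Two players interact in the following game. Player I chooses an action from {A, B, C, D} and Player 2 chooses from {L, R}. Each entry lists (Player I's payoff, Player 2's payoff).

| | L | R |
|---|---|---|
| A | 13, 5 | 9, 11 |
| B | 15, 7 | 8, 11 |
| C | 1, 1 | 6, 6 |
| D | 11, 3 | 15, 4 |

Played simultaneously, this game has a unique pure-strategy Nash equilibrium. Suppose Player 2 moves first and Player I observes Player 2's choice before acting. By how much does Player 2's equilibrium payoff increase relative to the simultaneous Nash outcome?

Player I best-responds to each possible Player 2 move:
- L: Player I compares 13, 15, 1, 11 and picks B; Player 2 would get 7.
- R: Player I compares 9, 8, 6, 15 and picks D; Player 2 would get 4.
Maximizing over 7, 4, Player 2 chooses L. Subgame-perfect outcome: (B, L) with payoffs (15, 7).
Now find the simultaneous Nash equilibrium.
Player I's best replies: L→B; R→D.
Player 2's best replies: A→R; B→R; C→R; D→R.
Only (D, R) has each player best-responding; Nash payoffs (15, 4).
Player 2's commitment gain: 7 − 4 = 3.

3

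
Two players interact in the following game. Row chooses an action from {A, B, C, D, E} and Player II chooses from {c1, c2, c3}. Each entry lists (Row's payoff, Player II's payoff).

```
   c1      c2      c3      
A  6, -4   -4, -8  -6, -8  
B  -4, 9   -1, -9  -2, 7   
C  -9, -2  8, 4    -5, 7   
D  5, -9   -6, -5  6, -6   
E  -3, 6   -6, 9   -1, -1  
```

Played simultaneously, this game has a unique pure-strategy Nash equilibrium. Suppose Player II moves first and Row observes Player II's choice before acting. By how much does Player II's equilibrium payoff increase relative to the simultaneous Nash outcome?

Row best-responds to each possible Player II move:
- c1: BR = A, leader payoff -4.
- c2: BR = C, leader payoff 4.
- c3: BR = D, leader payoff -6.
Maximizing over -4, 4, -6, Player II chooses c2. Subgame-perfect outcome: (C, c2) with payoffs (8, 4).
For the simultaneous game, intersect best replies.
Row's best replies: c1→A; c2→C; c3→D.
Player II's best replies: A→c1; B→c1; C→c3; D→c2; E→c2.
Only (A, c1) has each player best-responding; Nash payoffs (6, -4).
Player II's commitment gain: 4 − -4 = 8.

8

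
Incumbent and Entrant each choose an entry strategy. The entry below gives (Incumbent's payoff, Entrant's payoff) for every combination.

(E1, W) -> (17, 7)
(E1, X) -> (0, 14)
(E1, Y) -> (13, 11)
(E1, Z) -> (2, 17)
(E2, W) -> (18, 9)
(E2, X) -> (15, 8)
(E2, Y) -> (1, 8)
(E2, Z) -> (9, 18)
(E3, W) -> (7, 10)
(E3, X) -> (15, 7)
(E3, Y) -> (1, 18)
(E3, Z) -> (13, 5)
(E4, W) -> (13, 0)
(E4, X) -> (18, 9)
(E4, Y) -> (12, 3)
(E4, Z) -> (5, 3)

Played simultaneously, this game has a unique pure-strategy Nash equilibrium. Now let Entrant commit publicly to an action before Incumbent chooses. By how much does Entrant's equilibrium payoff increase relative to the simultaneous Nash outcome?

2

Solve by backward induction (Entrant leads).
- W: Incumbent compares 17, 18, 7, 13 and picks E2; Entrant would get 9.
- X: Incumbent compares 0, 15, 15, 18 and picks E4; Entrant would get 9.
- Y: Incumbent compares 13, 1, 1, 12 and picks E1; Entrant would get 11.
- Z: Incumbent compares 2, 9, 13, 5 and picks E3; Entrant would get 5.
Maximizing over 9, 9, 11, 5, Entrant chooses Y. Subgame-perfect outcome: (E1, Y) with payoffs (13, 11).
For the simultaneous game, intersect best replies.
Incumbent's best replies: W→E2; X→E4; Y→E1; Z→E3.
Entrant's best replies: E1→Z; E2→Z; E3→Y; E4→X.
The unique mutual best reply is (E4, X), giving (18, 9).
Entrant's commitment gain: 11 − 9 = 2.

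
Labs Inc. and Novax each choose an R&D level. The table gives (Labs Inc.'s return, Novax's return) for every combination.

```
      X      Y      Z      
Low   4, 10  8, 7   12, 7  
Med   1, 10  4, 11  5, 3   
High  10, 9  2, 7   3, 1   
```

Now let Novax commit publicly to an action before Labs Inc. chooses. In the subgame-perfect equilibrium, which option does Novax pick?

Work backward from Labs Inc.'s decision.
- X: Labs Inc. compares 4, 1, 10 and picks High; Novax would get 9.
- Y: Labs Inc. compares 8, 4, 2 and picks Low; Novax would get 7.
- Z: Labs Inc. compares 12, 5, 3 and picks Low; Novax would get 7.
Novax's induced payoffs are 9, 7, 7, so Novax commits to X. Subgame-perfect outcome: (High, X) with payoffs (10, 9).

X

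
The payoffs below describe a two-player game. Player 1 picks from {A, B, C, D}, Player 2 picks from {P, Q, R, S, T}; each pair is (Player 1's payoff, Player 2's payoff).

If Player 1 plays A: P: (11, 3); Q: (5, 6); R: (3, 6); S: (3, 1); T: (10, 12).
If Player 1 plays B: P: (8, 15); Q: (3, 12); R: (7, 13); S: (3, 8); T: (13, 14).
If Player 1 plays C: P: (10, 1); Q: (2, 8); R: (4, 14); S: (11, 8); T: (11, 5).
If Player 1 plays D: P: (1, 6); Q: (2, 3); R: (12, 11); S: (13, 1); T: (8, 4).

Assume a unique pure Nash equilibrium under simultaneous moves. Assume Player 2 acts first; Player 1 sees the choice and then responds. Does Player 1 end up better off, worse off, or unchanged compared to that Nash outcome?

Backward induction with Player 2 moving first.
- P: BR = A, leader payoff 3.
- Q: BR = A, leader payoff 6.
- R: BR = D, leader payoff 11.
- S: BR = D, leader payoff 1.
- T: BR = B, leader payoff 14.
Maximizing over 3, 6, 11, 1, 14, Player 2 chooses T. Subgame-perfect outcome: (B, T) with payoffs (13, 14).
Now find the simultaneous Nash equilibrium.
Player 1's best replies: P→A; Q→A; R→D; S→D; T→B.
Player 2's best replies: A→T; B→P; C→R; D→R.
The unique mutual best reply is (D, R), giving (12, 11).
Player 1 earns 13 sequentially versus 12 at the Nash outcome: better off.

better off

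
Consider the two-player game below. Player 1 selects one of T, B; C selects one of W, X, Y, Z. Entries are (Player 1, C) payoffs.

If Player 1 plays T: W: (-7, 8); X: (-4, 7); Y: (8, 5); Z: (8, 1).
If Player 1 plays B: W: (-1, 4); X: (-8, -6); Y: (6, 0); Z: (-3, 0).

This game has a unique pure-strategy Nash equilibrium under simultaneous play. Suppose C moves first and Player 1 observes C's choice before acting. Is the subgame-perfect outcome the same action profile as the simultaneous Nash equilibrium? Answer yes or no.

no

Solve by backward induction (C leads).
- W: Player 1 compares -7, -1 and picks B; C would get 4.
- X: Player 1 compares -4, -8 and picks T; C would get 7.
- Y: Player 1 compares 8, 6 and picks T; C would get 5.
- Z: Player 1 compares 8, -3 and picks T; C would get 1.
Among 4, 7, 5, 1, the best is 7 at X. Subgame-perfect outcome: (T, X) with payoffs (-4, 7).
For the simultaneous game, intersect best replies.
Player 1's best replies: W→B; X→T; Y→T; Z→T.
C's best replies: T→W; B→W.
The unique mutual best reply is (B, W), giving (-1, 4).
Sequential outcome (T, X) differs from the Nash profile (B, W).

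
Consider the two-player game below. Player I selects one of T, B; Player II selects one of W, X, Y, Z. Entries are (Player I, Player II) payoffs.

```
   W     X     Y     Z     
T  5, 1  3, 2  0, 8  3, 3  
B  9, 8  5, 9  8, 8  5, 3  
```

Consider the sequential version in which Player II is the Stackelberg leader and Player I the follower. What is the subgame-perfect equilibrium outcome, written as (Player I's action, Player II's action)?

Work backward from Player I's decision.
- W: Player I compares 5, 9 and picks B; Player II would get 8.
- X: Player I compares 3, 5 and picks B; Player II would get 9.
- Y: Player I compares 0, 8 and picks B; Player II would get 8.
- Z: Player I compares 3, 5 and picks B; Player II would get 3.
Among 8, 9, 8, 3, the best is 9 at X. Subgame-perfect outcome: (B, X) with payoffs (5, 9).

(B, X)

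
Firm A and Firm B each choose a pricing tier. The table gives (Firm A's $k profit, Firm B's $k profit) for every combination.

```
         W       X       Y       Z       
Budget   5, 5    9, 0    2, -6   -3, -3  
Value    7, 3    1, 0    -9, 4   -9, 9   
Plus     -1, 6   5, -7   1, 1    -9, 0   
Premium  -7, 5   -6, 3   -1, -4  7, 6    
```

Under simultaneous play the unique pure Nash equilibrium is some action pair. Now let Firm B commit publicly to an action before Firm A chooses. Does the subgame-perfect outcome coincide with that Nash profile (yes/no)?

yes

Backward induction with Firm B moving first.
- W → Firm A plays Value (best of 5, 7, -1, -7); Firm B gets 3.
- X → Firm A plays Budget (best of 9, 1, 5, -6); Firm B gets 0.
- Y → Firm A plays Budget (best of 2, -9, 1, -1); Firm B gets -6.
- Z → Firm A plays Premium (best of -3, -9, -9, 7); Firm B gets 6.
Firm B's induced payoffs are 3, 0, -6, 6, so Firm B commits to Z. Subgame-perfect outcome: (Premium, Z) with payoffs (7, 6).
Now find the simultaneous Nash equilibrium.
Firm A's best replies: W→Value; X→Budget; Y→Budget; Z→Premium.
Firm B's best replies: Budget→W; Value→Z; Plus→W; Premium→Z.
Only (Premium, Z) has each player best-responding; Nash payoffs (7, 6).
Sequential outcome (Premium, Z) coincides with the Nash profile (Premium, Z).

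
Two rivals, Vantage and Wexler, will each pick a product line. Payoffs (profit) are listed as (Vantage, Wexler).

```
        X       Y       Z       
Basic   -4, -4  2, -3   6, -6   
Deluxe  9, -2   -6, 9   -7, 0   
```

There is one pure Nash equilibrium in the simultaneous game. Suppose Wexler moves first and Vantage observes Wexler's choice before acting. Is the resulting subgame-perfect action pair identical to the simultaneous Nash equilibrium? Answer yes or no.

Solve by backward induction (Wexler leads).
- X: Vantage compares -4, 9 and picks Deluxe; Wexler would get -2.
- Y: Vantage compares 2, -6 and picks Basic; Wexler would get -3.
- Z: Vantage compares 6, -7 and picks Basic; Wexler would get -6.
Wexler's induced payoffs are -2, -3, -6, so Wexler commits to X. Subgame-perfect outcome: (Deluxe, X) with payoffs (9, -2).
For the simultaneous game, intersect best replies.
Vantage's best replies: X→Deluxe; Y→Basic; Z→Basic.
Wexler's best replies: Basic→Y; Deluxe→Y.
Only (Basic, Y) has each player best-responding; Nash payoffs (2, -3).
Sequential outcome (Deluxe, X) differs from the Nash profile (Basic, Y).

no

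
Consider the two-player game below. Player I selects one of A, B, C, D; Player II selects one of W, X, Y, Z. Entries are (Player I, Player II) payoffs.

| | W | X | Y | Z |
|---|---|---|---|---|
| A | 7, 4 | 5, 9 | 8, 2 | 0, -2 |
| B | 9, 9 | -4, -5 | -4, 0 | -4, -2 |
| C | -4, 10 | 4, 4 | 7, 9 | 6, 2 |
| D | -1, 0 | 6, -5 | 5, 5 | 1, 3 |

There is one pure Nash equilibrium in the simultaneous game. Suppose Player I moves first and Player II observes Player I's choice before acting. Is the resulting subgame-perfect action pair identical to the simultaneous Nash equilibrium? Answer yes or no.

Backward induction with Player I moving first.
- A: Player II compares 4, 9, 2, -2 and picks X; Player I would get 5.
- B: Player II compares 9, -5, 0, -2 and picks W; Player I would get 9.
- C: Player II compares 10, 4, 9, 2 and picks W; Player I would get -4.
- D: Player II compares 0, -5, 5, 3 and picks Y; Player I would get 5.
Maximizing over 5, 9, -4, 5, Player I chooses B. Subgame-perfect outcome: (B, W) with payoffs (9, 9).
For the simultaneous game, intersect best replies.
Player I's best replies: W→B; X→D; Y→A; Z→C.
Player II's best replies: A→X; B→W; C→W; D→Y.
The unique mutual best reply is (B, W), giving (9, 9).
Sequential outcome (B, W) coincides with the Nash profile (B, W).

yes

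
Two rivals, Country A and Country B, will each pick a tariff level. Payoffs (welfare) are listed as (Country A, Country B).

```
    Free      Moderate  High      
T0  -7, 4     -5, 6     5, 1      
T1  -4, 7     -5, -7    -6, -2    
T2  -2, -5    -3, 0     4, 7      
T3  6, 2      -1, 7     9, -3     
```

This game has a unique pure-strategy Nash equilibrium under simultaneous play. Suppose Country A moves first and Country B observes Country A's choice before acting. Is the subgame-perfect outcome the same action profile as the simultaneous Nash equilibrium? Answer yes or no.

Solve by backward induction (Country A leads).
- T0: Country B compares 4, 6, 1 and picks Moderate; Country A would get -5.
- T1: Country B compares 7, -7, -2 and picks Free; Country A would get -4.
- T2: Country B compares -5, 0, 7 and picks High; Country A would get 4.
- T3: Country B compares 2, 7, -3 and picks Moderate; Country A would get -1.
Among -5, -4, 4, -1, the best is 4 at T2. Subgame-perfect outcome: (T2, High) with payoffs (4, 7).
Under simultaneous play:
Country A's best replies: Free→T3; Moderate→T3; High→T3.
Country B's best replies: T0→Moderate; T1→Free; T2→High; T3→Moderate.
The unique mutual best reply is (T3, Moderate), giving (-1, 7).
Sequential outcome (T2, High) differs from the Nash profile (T3, Moderate).

no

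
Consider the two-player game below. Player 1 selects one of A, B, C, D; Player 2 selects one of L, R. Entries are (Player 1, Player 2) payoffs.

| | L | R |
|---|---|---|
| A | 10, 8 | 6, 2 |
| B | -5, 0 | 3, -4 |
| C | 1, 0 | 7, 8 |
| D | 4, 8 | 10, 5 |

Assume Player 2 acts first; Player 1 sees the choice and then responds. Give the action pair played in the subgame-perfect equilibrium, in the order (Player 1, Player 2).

Backward induction with Player 2 moving first.
- L → Player 1 plays A (best of 10, -5, 1, 4); Player 2 gets 8.
- R → Player 1 plays D (best of 6, 3, 7, 10); Player 2 gets 5.
Player 2's induced payoffs are 8, 5, so Player 2 commits to L. Subgame-perfect outcome: (A, L) with payoffs (10, 8).

(A, L)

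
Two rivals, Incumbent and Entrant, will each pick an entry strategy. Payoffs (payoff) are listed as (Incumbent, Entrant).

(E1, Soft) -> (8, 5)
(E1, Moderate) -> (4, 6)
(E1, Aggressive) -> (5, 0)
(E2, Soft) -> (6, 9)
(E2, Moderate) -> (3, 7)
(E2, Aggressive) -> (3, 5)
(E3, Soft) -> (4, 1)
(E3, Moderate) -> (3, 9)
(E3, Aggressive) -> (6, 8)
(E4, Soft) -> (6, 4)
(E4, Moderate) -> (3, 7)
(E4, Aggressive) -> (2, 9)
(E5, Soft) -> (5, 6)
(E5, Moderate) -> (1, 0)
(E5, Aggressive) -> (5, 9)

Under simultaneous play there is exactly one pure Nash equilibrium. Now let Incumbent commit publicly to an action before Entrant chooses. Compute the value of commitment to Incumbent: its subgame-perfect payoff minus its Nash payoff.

2

Solve by backward induction (Incumbent leads).
- E1 → Entrant plays Moderate (best of 5, 6, 0); Incumbent gets 4.
- E2 → Entrant plays Soft (best of 9, 7, 5); Incumbent gets 6.
- E3 → Entrant plays Moderate (best of 1, 9, 8); Incumbent gets 3.
- E4 → Entrant plays Aggressive (best of 4, 7, 9); Incumbent gets 2.
- E5 → Entrant plays Aggressive (best of 6, 0, 9); Incumbent gets 5.
Among 4, 6, 3, 2, 5, the best is 6 at E2. Subgame-perfect outcome: (E2, Soft) with payoffs (6, 9).
Now find the simultaneous Nash equilibrium.
Incumbent's best replies: Soft→E1; Moderate→E1; Aggressive→E3.
Entrant's best replies: E1→Moderate; E2→Soft; E3→Moderate; E4→Aggressive; E5→Aggressive.
The unique mutual best reply is (E1, Moderate), giving (4, 6).
Incumbent's commitment gain: 6 − 4 = 2.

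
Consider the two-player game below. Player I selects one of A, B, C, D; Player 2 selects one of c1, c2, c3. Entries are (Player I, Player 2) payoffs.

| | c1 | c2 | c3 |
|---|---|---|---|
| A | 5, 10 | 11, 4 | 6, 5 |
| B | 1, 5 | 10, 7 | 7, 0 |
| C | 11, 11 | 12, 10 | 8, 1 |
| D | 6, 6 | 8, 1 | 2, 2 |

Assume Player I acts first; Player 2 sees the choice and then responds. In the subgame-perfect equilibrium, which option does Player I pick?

C

Backward induction with Player I moving first.
- A: Player 2 compares 10, 4, 5 and picks c1; Player I would get 5.
- B: Player 2 compares 5, 7, 0 and picks c2; Player I would get 10.
- C: Player 2 compares 11, 10, 1 and picks c1; Player I would get 11.
- D: Player 2 compares 6, 1, 2 and picks c1; Player I would get 6.
Maximizing over 5, 10, 11, 6, Player I chooses C. Subgame-perfect outcome: (C, c1) with payoffs (11, 11).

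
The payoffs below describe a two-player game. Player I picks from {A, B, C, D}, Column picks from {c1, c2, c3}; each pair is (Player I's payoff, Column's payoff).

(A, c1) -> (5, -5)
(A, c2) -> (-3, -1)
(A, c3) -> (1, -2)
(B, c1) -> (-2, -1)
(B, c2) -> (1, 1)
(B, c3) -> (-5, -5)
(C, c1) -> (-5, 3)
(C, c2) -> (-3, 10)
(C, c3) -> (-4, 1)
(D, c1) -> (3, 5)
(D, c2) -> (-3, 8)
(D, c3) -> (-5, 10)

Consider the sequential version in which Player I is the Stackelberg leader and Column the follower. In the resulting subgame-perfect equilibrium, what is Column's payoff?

1

Backward induction with Player I moving first.
- A → Column plays c2 (best of -5, -1, -2); Player I gets -3.
- B → Column plays c2 (best of -1, 1, -5); Player I gets 1.
- C → Column plays c2 (best of 3, 10, 1); Player I gets -3.
- D → Column plays c3 (best of 5, 8, 10); Player I gets -5.
Among -3, 1, -3, -5, the best is 1 at B. Subgame-perfect outcome: (B, c2) with payoffs (1, 1).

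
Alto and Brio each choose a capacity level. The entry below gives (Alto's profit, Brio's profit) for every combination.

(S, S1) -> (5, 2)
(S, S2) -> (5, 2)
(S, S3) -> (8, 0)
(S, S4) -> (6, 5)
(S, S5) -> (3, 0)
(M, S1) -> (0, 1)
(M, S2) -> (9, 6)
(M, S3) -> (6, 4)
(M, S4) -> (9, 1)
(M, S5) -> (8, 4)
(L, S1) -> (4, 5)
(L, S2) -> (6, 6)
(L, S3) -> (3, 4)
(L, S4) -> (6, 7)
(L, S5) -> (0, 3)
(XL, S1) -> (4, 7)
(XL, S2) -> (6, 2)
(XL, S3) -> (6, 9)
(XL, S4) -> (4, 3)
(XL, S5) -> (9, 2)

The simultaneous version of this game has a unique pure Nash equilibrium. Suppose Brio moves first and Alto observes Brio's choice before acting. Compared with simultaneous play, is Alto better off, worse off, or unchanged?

Backward induction with Brio moving first.
- S1 → Alto plays S (best of 5, 0, 4, 4); Brio gets 2.
- S2 → Alto plays M (best of 5, 9, 6, 6); Brio gets 6.
- S3 → Alto plays S (best of 8, 6, 3, 6); Brio gets 0.
- S4 → Alto plays M (best of 6, 9, 6, 4); Brio gets 1.
- S5 → Alto plays XL (best of 3, 8, 0, 9); Brio gets 2.
Maximizing over 2, 6, 0, 1, 2, Brio chooses S2. Subgame-perfect outcome: (M, S2) with payoffs (9, 6).
For the simultaneous game, intersect best replies.
Alto's best replies: S1→S; S2→M; S3→S; S4→M; S5→XL.
Brio's best replies: S→S4; M→S2; L→S4; XL→S3.
Only (M, S2) has each player best-responding; Nash payoffs (9, 6).
Alto earns 9 sequentially versus 9 at the Nash outcome: unchanged.

unchanged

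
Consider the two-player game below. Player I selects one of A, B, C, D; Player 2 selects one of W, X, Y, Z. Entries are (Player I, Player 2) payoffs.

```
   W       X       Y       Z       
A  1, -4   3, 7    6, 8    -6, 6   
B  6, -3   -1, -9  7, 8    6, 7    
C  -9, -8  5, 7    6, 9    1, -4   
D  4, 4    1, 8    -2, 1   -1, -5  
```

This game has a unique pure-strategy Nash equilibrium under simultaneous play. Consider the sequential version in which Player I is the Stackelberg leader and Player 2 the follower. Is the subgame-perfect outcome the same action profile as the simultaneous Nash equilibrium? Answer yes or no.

yes

Solve by backward induction (Player I leads).
- A: BR = Y, leader payoff 6.
- B: BR = Y, leader payoff 7.
- C: BR = Y, leader payoff 6.
- D: BR = X, leader payoff 1.
Player I's induced payoffs are 6, 7, 6, 1, so Player I commits to B. Subgame-perfect outcome: (B, Y) with payoffs (7, 8).
Under simultaneous play:
Player I's best replies: W→B; X→C; Y→B; Z→B.
Player 2's best replies: A→Y; B→Y; C→Y; D→X.
Only (B, Y) has each player best-responding; Nash payoffs (7, 8).
Sequential outcome (B, Y) coincides with the Nash profile (B, Y).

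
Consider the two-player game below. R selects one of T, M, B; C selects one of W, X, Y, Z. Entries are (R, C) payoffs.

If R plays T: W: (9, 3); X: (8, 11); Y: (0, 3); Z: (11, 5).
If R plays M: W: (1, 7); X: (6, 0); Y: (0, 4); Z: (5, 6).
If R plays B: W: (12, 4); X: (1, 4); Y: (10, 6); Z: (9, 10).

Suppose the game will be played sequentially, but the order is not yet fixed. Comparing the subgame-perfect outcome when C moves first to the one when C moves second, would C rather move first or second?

If R leads: C's best replies are T→X, M→W, B→Z; R's induced payoffs 8, 1, 9; outcome (B, Z), payoffs (9, 10).
If C leads: R's best replies are W→B, X→T, Y→B, Z→T; C's induced payoffs 4, 11, 6, 5; outcome (T, X), payoffs (8, 11).
C gets 11 moving first and 10 moving second, so C prefers to move first.

first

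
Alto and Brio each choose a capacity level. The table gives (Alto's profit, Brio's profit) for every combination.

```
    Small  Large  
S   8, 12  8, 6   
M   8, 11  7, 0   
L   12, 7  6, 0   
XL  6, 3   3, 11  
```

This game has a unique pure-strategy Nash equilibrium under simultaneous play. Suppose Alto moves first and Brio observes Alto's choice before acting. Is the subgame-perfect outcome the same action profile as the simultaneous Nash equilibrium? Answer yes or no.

yes

Work backward from Brio's decision.
- S → Brio plays Small (best of 12, 6); Alto gets 8.
- M → Brio plays Small (best of 11, 0); Alto gets 8.
- L → Brio plays Small (best of 7, 0); Alto gets 12.
- XL → Brio plays Large (best of 3, 11); Alto gets 3.
Among 8, 8, 12, 3, the best is 12 at L. Subgame-perfect outcome: (L, Small) with payoffs (12, 7).
For the simultaneous game, intersect best replies.
Alto's best replies: Small→L; Large→S.
Brio's best replies: S→Small; M→Small; L→Small; XL→Large.
The unique mutual best reply is (L, Small), giving (12, 7).
Sequential outcome (L, Small) coincides with the Nash profile (L, Small).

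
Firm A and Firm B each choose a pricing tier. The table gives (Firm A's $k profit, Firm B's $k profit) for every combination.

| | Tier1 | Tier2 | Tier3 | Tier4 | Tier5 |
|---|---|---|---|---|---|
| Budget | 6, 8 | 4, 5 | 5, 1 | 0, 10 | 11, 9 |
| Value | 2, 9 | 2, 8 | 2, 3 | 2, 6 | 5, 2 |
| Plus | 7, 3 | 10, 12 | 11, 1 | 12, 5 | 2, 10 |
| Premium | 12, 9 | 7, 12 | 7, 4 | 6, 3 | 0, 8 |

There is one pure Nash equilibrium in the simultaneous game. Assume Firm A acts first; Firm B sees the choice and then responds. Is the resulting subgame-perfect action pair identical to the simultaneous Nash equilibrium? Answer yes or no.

yes

Work backward from Firm B's decision.
- Budget → Firm B plays Tier4 (best of 8, 5, 1, 10, 9); Firm A gets 0.
- Value → Firm B plays Tier1 (best of 9, 8, 3, 6, 2); Firm A gets 2.
- Plus → Firm B plays Tier2 (best of 3, 12, 1, 5, 10); Firm A gets 10.
- Premium → Firm B plays Tier2 (best of 9, 12, 4, 3, 8); Firm A gets 7.
Firm A's induced payoffs are 0, 2, 10, 7, so Firm A commits to Plus. Subgame-perfect outcome: (Plus, Tier2) with payoffs (10, 12).
Now find the simultaneous Nash equilibrium.
Firm A's best replies: Tier1→Premium; Tier2→Plus; Tier3→Plus; Tier4→Plus; Tier5→Budget.
Firm B's best replies: Budget→Tier4; Value→Tier1; Plus→Tier2; Premium→Tier2.
The unique mutual best reply is (Plus, Tier2), giving (10, 12).
Sequential outcome (Plus, Tier2) coincides with the Nash profile (Plus, Tier2).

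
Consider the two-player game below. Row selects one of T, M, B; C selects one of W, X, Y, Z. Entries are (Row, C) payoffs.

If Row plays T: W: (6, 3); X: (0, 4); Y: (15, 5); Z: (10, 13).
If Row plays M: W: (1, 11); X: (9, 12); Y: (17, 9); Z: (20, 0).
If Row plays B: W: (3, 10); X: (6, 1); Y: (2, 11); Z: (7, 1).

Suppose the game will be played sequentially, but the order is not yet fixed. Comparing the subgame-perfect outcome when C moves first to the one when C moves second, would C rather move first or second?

second

If Row leads: C's best replies are T→Z, M→X, B→Y; Row's induced payoffs 10, 9, 2; outcome (T, Z), payoffs (10, 13).
If C leads: Row's best replies are W→T, X→M, Y→M, Z→M; C's induced payoffs 3, 12, 9, 0; outcome (M, X), payoffs (9, 12).
C gets 12 moving first and 13 moving second, so C prefers to move second.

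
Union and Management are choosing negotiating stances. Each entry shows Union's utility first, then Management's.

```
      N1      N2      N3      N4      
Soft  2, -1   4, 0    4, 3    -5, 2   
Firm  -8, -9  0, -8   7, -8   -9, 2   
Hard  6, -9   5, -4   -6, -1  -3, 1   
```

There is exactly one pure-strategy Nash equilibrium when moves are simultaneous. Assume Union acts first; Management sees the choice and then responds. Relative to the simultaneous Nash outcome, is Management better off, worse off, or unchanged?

better off

Backward induction with Union moving first.
- Soft: Management compares -1, 0, 3, 2 and picks N3; Union would get 4.
- Firm: Management compares -9, -8, -8, 2 and picks N4; Union would get -9.
- Hard: Management compares -9, -4, -1, 1 and picks N4; Union would get -3.
Maximizing over 4, -9, -3, Union chooses Soft. Subgame-perfect outcome: (Soft, N3) with payoffs (4, 3).
Under simultaneous play:
Union's best replies: N1→Hard; N2→Hard; N3→Firm; N4→Hard.
Management's best replies: Soft→N3; Firm→N4; Hard→N4.
Only (Hard, N4) has each player best-responding; Nash payoffs (-3, 1).
Management earns 3 sequentially versus 1 at the Nash outcome: better off.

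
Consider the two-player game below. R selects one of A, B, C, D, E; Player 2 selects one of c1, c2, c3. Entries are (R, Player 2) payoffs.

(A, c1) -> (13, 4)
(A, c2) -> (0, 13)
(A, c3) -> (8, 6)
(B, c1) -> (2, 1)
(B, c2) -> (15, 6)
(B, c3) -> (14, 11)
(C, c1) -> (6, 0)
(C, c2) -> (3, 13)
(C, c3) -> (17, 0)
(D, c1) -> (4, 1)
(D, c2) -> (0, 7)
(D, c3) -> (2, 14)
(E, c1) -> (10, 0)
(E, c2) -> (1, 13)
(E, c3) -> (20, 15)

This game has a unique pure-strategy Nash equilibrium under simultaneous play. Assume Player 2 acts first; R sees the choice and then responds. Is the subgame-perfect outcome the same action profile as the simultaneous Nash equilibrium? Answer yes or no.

Solve by backward induction (Player 2 leads).
- c1: R compares 13, 2, 6, 4, 10 and picks A; Player 2 would get 4.
- c2: R compares 0, 15, 3, 0, 1 and picks B; Player 2 would get 6.
- c3: R compares 8, 14, 17, 2, 20 and picks E; Player 2 would get 15.
Player 2's induced payoffs are 4, 6, 15, so Player 2 commits to c3. Subgame-perfect outcome: (E, c3) with payoffs (20, 15).
Now find the simultaneous Nash equilibrium.
R's best replies: c1→A; c2→B; c3→E.
Player 2's best replies: A→c2; B→c3; C→c2; D→c3; E→c3.
Only (E, c3) has each player best-responding; Nash payoffs (20, 15).
Sequential outcome (E, c3) coincides with the Nash profile (E, c3).

yes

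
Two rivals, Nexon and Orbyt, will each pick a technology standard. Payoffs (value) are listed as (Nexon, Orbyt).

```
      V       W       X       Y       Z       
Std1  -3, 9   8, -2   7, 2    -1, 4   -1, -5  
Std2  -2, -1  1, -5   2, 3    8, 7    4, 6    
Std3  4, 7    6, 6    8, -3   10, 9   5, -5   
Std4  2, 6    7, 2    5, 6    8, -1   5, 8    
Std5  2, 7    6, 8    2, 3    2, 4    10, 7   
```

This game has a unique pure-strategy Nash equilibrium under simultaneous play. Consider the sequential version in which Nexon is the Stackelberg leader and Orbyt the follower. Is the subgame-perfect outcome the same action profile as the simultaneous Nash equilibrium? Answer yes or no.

yes

Work backward from Orbyt's decision.
- Std1: Orbyt compares 9, -2, 2, 4, -5 and picks V; Nexon would get -3.
- Std2: Orbyt compares -1, -5, 3, 7, 6 and picks Y; Nexon would get 8.
- Std3: Orbyt compares 7, 6, -3, 9, -5 and picks Y; Nexon would get 10.
- Std4: Orbyt compares 6, 2, 6, -1, 8 and picks Z; Nexon would get 5.
- Std5: Orbyt compares 7, 8, 3, 4, 7 and picks W; Nexon would get 6.
Maximizing over -3, 8, 10, 5, 6, Nexon chooses Std3. Subgame-perfect outcome: (Std3, Y) with payoffs (10, 9).
For the simultaneous game, intersect best replies.
Nexon's best replies: V→Std3; W→Std1; X→Std3; Y→Std3; Z→Std5.
Orbyt's best replies: Std1→V; Std2→Y; Std3→Y; Std4→Z; Std5→W.
The unique mutual best reply is (Std3, Y), giving (10, 9).
Sequential outcome (Std3, Y) coincides with the Nash profile (Std3, Y).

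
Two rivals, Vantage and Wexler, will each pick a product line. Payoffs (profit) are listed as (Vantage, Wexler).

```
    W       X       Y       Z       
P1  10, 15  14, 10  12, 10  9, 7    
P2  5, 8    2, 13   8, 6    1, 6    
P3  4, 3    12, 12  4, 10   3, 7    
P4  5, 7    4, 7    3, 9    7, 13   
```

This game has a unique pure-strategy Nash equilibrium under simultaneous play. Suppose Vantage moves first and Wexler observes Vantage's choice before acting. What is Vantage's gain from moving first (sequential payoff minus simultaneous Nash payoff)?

Solve by backward induction (Vantage leads).
- P1: BR = W, leader payoff 10.
- P2: BR = X, leader payoff 2.
- P3: BR = X, leader payoff 12.
- P4: BR = Z, leader payoff 7.
Among 10, 2, 12, 7, the best is 12 at P3. Subgame-perfect outcome: (P3, X) with payoffs (12, 12).
Under simultaneous play:
Vantage's best replies: W→P1; X→P1; Y→P1; Z→P1.
Wexler's best replies: P1→W; P2→X; P3→X; P4→Z.
The unique mutual best reply is (P1, W), giving (10, 15).
Vantage's commitment gain: 12 − 10 = 2.

2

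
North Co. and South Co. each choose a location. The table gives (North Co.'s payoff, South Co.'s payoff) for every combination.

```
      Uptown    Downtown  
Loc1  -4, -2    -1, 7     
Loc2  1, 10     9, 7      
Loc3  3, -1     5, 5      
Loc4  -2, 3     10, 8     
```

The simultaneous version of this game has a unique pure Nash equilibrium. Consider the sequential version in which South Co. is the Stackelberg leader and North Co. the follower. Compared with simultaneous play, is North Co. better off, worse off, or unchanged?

Solve by backward induction (South Co. leads).
- Uptown: BR = Loc3, leader payoff -1.
- Downtown: BR = Loc4, leader payoff 8.
South Co.'s induced payoffs are -1, 8, so South Co. commits to Downtown. Subgame-perfect outcome: (Loc4, Downtown) with payoffs (10, 8).
Now find the simultaneous Nash equilibrium.
North Co.'s best replies: Uptown→Loc3; Downtown→Loc4.
South Co.'s best replies: Loc1→Downtown; Loc2→Uptown; Loc3→Downtown; Loc4→Downtown.
Only (Loc4, Downtown) has each player best-responding; Nash payoffs (10, 8).
North Co. earns 10 sequentially versus 10 at the Nash outcome: unchanged.

unchanged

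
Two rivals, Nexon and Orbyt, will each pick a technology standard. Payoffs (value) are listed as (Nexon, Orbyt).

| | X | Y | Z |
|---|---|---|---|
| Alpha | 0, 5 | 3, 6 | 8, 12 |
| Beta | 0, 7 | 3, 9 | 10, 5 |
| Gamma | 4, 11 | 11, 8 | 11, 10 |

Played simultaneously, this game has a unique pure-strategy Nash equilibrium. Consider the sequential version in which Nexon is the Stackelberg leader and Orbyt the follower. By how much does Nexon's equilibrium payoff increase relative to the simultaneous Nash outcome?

Work backward from Orbyt's decision.
- Alpha → Orbyt plays Z (best of 5, 6, 12); Nexon gets 8.
- Beta → Orbyt plays Y (best of 7, 9, 5); Nexon gets 3.
- Gamma → Orbyt plays X (best of 11, 8, 10); Nexon gets 4.
Among 8, 3, 4, the best is 8 at Alpha. Subgame-perfect outcome: (Alpha, Z) with payoffs (8, 12).
Under simultaneous play:
Nexon's best replies: X→Gamma; Y→Gamma; Z→Gamma.
Orbyt's best replies: Alpha→Z; Beta→Y; Gamma→X.
Only (Gamma, X) has each player best-responding; Nash payoffs (4, 11).
Nexon's commitment gain: 8 − 4 = 4.

4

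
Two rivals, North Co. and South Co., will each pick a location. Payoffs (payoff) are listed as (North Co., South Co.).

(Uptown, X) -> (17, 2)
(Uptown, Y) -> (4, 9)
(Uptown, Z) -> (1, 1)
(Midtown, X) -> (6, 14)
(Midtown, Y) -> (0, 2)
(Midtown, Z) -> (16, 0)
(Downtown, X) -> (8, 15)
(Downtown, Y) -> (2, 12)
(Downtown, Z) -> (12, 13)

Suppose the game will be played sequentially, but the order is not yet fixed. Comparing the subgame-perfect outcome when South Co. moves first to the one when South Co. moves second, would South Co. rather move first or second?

If North Co. leads: South Co.'s best replies are Uptown→Y, Midtown→X, Downtown→X; North Co.'s induced payoffs 4, 6, 8; outcome (Downtown, X), payoffs (8, 15).
If South Co. leads: North Co.'s best replies are X→Uptown, Y→Uptown, Z→Midtown; South Co.'s induced payoffs 2, 9, 0; outcome (Uptown, Y), payoffs (4, 9).
South Co. gets 9 moving first and 15 moving second, so South Co. prefers to move second.

second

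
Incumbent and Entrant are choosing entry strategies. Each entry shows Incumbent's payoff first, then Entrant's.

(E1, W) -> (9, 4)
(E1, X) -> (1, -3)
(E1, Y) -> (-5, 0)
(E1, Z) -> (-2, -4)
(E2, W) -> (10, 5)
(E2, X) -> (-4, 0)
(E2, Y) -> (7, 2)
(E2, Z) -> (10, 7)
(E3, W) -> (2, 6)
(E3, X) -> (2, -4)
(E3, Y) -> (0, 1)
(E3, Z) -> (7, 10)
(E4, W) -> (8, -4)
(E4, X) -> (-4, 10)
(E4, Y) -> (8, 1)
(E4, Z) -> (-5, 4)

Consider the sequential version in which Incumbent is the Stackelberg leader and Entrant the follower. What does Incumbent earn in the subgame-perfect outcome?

Work backward from Entrant's decision.
- E1: BR = W, leader payoff 9.
- E2: BR = Z, leader payoff 10.
- E3: BR = Z, leader payoff 7.
- E4: BR = X, leader payoff -4.
Maximizing over 9, 10, 7, -4, Incumbent chooses E2. Subgame-perfect outcome: (E2, Z) with payoffs (10, 7).

10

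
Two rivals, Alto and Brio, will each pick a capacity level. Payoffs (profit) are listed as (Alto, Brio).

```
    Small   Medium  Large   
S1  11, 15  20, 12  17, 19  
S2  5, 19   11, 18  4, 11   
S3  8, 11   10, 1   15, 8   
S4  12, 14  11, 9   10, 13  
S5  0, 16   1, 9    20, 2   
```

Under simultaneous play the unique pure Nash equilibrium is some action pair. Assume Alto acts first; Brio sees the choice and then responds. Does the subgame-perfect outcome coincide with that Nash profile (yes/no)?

Solve by backward induction (Alto leads).
- S1 → Brio plays Large (best of 15, 12, 19); Alto gets 17.
- S2 → Brio plays Small (best of 19, 18, 11); Alto gets 5.
- S3 → Brio plays Small (best of 11, 1, 8); Alto gets 8.
- S4 → Brio plays Small (best of 14, 9, 13); Alto gets 12.
- S5 → Brio plays Small (best of 16, 9, 2); Alto gets 0.
Among 17, 5, 8, 12, 0, the best is 17 at S1. Subgame-perfect outcome: (S1, Large) with payoffs (17, 19).
Now find the simultaneous Nash equilibrium.
Alto's best replies: Small→S4; Medium→S1; Large→S5.
Brio's best replies: S1→Large; S2→Small; S3→Small; S4→Small; S5→Small.
Only (S4, Small) has each player best-responding; Nash payoffs (12, 14).
Sequential outcome (S1, Large) differs from the Nash profile (S4, Small).

no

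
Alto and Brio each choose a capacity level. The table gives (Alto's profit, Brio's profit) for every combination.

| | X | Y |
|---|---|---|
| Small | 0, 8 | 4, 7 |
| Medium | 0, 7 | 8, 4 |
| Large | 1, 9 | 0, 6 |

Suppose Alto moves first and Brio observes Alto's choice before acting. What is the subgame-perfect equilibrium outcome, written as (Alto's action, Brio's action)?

(Large, X)

Brio best-responds to each possible Alto move:
- Small: BR = X, leader payoff 0.
- Medium: BR = X, leader payoff 0.
- Large: BR = X, leader payoff 1.
Maximizing over 0, 0, 1, Alto chooses Large. Subgame-perfect outcome: (Large, X) with payoffs (1, 9).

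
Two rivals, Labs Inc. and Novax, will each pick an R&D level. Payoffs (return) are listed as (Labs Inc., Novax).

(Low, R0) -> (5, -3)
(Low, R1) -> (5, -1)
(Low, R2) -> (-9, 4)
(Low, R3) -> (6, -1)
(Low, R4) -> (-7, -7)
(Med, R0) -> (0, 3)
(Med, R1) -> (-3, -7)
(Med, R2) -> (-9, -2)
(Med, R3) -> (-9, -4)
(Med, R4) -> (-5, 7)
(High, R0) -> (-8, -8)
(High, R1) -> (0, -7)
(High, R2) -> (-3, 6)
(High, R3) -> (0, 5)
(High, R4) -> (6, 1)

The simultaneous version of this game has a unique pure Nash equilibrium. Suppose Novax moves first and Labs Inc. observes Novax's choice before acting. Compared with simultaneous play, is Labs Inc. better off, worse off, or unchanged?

Labs Inc. best-responds to each possible Novax move:
- R0: BR = Low, leader payoff -3.
- R1: BR = Low, leader payoff -1.
- R2: BR = High, leader payoff 6.
- R3: BR = Low, leader payoff -1.
- R4: BR = High, leader payoff 1.
Among -3, -1, 6, -1, 1, the best is 6 at R2. Subgame-perfect outcome: (High, R2) with payoffs (-3, 6).
Under simultaneous play:
Labs Inc.'s best replies: R0→Low; R1→Low; R2→High; R3→Low; R4→High.
Novax's best replies: Low→R2; Med→R4; High→R2.
The unique mutual best reply is (High, R2), giving (-3, 6).
Labs Inc. earns -3 sequentially versus -3 at the Nash outcome: unchanged.

unchanged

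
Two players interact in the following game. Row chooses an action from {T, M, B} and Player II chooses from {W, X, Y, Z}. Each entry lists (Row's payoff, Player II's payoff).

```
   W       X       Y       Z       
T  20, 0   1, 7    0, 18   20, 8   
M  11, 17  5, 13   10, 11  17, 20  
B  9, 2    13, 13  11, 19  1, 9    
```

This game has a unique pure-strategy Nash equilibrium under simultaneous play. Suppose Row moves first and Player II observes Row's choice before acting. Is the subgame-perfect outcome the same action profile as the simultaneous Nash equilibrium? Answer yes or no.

no

Solve by backward induction (Row leads).
- T: Player II compares 0, 7, 18, 8 and picks Y; Row would get 0.
- M: Player II compares 17, 13, 11, 20 and picks Z; Row would get 17.
- B: Player II compares 2, 13, 19, 9 and picks Y; Row would get 11.
Row's induced payoffs are 0, 17, 11, so Row commits to M. Subgame-perfect outcome: (M, Z) with payoffs (17, 20).
For the simultaneous game, intersect best replies.
Row's best replies: W→T; X→B; Y→B; Z→T.
Player II's best replies: T→Y; M→Z; B→Y.
The unique mutual best reply is (B, Y), giving (11, 19).
Sequential outcome (M, Z) differs from the Nash profile (B, Y).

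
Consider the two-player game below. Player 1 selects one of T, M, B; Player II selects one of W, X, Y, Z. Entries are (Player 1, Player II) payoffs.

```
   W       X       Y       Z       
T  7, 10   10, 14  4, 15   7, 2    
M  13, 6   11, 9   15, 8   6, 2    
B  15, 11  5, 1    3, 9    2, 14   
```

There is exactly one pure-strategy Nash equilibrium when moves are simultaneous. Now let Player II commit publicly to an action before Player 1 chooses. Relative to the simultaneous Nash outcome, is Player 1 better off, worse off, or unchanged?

Backward induction with Player II moving first.
- W: Player 1 compares 7, 13, 15 and picks B; Player II would get 11.
- X: Player 1 compares 10, 11, 5 and picks M; Player II would get 9.
- Y: Player 1 compares 4, 15, 3 and picks M; Player II would get 8.
- Z: Player 1 compares 7, 6, 2 and picks T; Player II would get 2.
Maximizing over 11, 9, 8, 2, Player II chooses W. Subgame-perfect outcome: (B, W) with payoffs (15, 11).
For the simultaneous game, intersect best replies.
Player 1's best replies: W→B; X→M; Y→M; Z→T.
Player II's best replies: T→Y; M→X; B→Z.
The unique mutual best reply is (M, X), giving (11, 9).
Player 1 earns 15 sequentially versus 11 at the Nash outcome: better off.

better off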